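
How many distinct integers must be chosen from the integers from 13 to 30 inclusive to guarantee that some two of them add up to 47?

12

A set avoiding the sum 47 can contain at most one of each pair {x, 47−x}, plus the 4 elements whose complement lies outside the range.
The integers 13, …, 23 (11 of them) are such a set: any two sum to at least 13+14 = 27 and at most 22+23 = 45 < 47.
Any 12th integer completes one of the 7 pairs, so 12 choices force a sum of 47.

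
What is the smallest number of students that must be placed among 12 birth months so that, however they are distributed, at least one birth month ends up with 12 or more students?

With 132 students one could put exactly 11 in each of the 12 birth months, and no birth month would reach 12.
By the pigeonhole principle, one more student must land in a birth month that already has 11, giving it 12.
So 12 × 11 + 1 = 133 students are required.

133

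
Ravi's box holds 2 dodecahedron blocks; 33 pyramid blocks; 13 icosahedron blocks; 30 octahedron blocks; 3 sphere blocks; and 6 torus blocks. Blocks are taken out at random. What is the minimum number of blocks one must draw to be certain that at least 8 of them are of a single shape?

An adversary could hand out at most 7 blocks per shape (dodecahedron, sphere, torus run out sooner): 2 + 7 + 7 + 7 + 3 + 6 = 32 blocks and still no shape has 8.
By the pigeonhole principle, one more block lands in a shape already at 7, so 33 draws are enough and 32 are not.

33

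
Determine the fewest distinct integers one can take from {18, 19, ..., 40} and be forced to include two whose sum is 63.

Group the elements by complementary pair {x, 63−x}: {23,40}, {24,39}, {25,38}, …, giving 9 two-element pairs and 5 integers whose partner 63−x falls outside [18,40].
Treating each of those 14 groups as a pigeonhole, one can pick one integer per group — 14 integers — with no two summing to 63.
The 15th integer lands in an occupied pair, forcing a sum of 63.

15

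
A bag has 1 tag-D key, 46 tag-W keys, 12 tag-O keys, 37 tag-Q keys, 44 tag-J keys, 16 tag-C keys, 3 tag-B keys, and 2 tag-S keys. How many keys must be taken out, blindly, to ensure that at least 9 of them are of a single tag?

47

The 8 tags are the holes; the keys drawn are the pigeons.
To avoid 9 of any one tag, the worst case takes at most 8 of each tag, or every key of a tag that has fewer than 8.
That gives 1 + 8 + 8 + 8 + 8 + 8 + 3 + 2 = 46 keys with no tag reaching 9.
The next key forces some tag to 9, so 46 + 1 = 47.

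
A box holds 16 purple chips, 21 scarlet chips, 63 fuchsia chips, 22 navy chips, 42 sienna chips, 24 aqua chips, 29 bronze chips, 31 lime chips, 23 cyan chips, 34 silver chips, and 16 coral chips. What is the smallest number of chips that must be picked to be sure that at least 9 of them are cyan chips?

307

In the worst case for collecting cyan chips, every non-cyan chip comes out first.
There are 16 + 21 + 63 + 22 + 42 + 24 + 29 + 31 + 34 + 16 = 298 non-cyan chips altogether.
After those, each further chip must be cyan, so 298 + 9 = 307 draws guarantee 9 cyan chips.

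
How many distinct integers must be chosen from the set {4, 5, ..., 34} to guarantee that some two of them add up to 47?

21

A set avoiding the sum 47 can contain at most one of each pair {x, 47−x}, plus the 9 elements whose complement lies outside the range.
The integers 4, …, 23 (20 of them) are such a set: any two sum to at least 4+5 = 9 and at most 22+23 = 45 < 47.
Pigeonhole: any 21st integer completes one of the 11 pairs, so 21 choices force a sum of 47.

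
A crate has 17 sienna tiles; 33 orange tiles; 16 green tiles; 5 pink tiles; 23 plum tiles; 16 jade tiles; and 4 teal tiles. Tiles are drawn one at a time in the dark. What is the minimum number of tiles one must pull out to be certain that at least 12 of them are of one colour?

65

An adversary could hand out at most 11 tiles per colour (pink, teal run out sooner): 11 + 11 + 11 + 5 + 11 + 11 + 4 = 64 tiles and still no colour has 12.
Pigeonhole: one more tile lands in a colour already at 11, so 65 draws are enough and 64 are not.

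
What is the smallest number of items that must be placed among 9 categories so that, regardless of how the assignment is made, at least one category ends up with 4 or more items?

28

With 27 items one could put exactly 3 in each of the 9 categories, and no category would reach 4.
One more item must land in a category that already has 3, giving it 4.
So 9 × 3 + 1 = 28 items are required.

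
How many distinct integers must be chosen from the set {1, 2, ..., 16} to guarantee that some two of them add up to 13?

Two chosen integers sum to 13 exactly when both halves of some pair {x, 13−x} with 1 ≤ x ≤ 13−x ≤ 12 are chosen — 6 such pairs.
The remaining 4 elements (those with no distinct partner in range) can never complete a 13-sum, so the worst case takes all of them and one from each pair: 4 + 6 = 10.
By pigeonhole, the 11th integer has to be the second member of some pair, so 10 + 1 = 11.

11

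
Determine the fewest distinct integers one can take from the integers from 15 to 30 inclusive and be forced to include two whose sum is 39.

Two chosen integers sum to 39 exactly when both halves of some pair {x, 39−x} with 15 ≤ x ≤ 39−x ≤ 24 are chosen — 5 such pairs.
The remaining 6 elements (those with no distinct partner in range) can never complete a 39-sum, so the worst case takes all of them and one from each pair: 6 + 5 = 11.
The 12th integer has to be the second member of some pair, so 11 + 1 = 12.

12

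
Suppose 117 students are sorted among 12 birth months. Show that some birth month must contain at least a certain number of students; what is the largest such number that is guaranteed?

10

The 12 birth months are the holes and the 117 students are the pigeons.
If every birth month held at most 9 students, the total would be at most 12 × 9 = 108, which is less than 117.
So some birth month holds at least ⌈117/12⌉ = 10 students.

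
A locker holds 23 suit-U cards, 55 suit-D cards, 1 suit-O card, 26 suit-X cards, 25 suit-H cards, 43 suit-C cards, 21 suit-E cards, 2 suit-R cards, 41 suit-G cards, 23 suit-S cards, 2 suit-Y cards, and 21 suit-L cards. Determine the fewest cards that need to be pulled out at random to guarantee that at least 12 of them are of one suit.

105

Pigeonhole: put each drawn card into a box by suit. The largest draw with every box below 12 takes min(count, 11) from each suit; suits with fewer than 11 contribute all they have.
Σ min(cᵢ, 11) = 11 + 11 + 1 + 11 + 11 + 11 + 11 + 2 + 11 + 11 + 2 + 11 = 104.
Draw number 104 + 1 = 105 must push one box to 12.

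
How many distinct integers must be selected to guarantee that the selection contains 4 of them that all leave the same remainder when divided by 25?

The 25 residue classes mod 25 are the pigeonholes.
With 75 integers one could put 3 in each residue class and have no class reach 4.
The 76th integer pushes some class to 4, so 25·3 + 1 = 76.

76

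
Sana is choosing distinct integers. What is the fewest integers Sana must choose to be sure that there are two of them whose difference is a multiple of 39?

40

Integers whose pairwise differences are multiples of 39 are exactly those sharing a remainder mod 39. The 39 residue classes mod 39 are the pigeonholes.
With 39 integers one could put 1 in each residue class and have no class reach 2.
The 40th integer pushes some class to 2, so 39·1 + 1 = 40.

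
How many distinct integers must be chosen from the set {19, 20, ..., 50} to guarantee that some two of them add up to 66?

Group the elements by complementary pair {x, 66−x}: {19,47}, {20,46}, {21,45}, …, giving 14 two-element pairs, the single value 33 (it cannot pair with itself since the integers are distinct), and 3 integers whose partner 66−x falls outside [19,50].
By the pigeonhole principle, treating each of those 18 groups as a pigeonhole, one can pick one integer per group — 18 integers — with no two summing to 66.
The 19th integer lands in an occupied pair, forcing a sum of 66.

19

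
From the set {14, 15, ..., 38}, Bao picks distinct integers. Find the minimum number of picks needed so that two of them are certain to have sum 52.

Two chosen integers sum to 52 exactly when both halves of some pair {x, 52−x} with 14 ≤ x ≤ 52−x ≤ 38 are chosen — 12 such pairs.
The remaining 1 element (those with no distinct partner in range) can never complete a 52-sum, so the worst case takes all of them and one from each pair: 1 + 12 = 13.
By pigeonhole, the 14th integer has to be the second member of some pair, so 13 + 1 = 14.

14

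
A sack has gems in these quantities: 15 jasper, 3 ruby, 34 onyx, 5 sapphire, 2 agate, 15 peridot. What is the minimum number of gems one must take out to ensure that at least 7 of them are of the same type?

An adversary could hand out at most 6 gems per type (ruby, sapphire, agate run out sooner): 6 + 3 + 6 + 5 + 2 + 6 = 28 gems and still no type has 7.
One more gem lands in a type already at 6, so 29 draws are enough and 28 are not.

29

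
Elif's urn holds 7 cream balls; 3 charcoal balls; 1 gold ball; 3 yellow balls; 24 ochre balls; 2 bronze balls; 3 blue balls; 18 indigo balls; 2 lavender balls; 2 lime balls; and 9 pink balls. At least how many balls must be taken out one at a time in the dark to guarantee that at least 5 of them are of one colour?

An adversary could hand out at most 4 balls per colour (7 colours run out sooner): 4 + 3 + 1 + 3 + 4 + 2 + 3 + 4 + 2 + 2 + 4 = 32 balls and still no colour has 5.
One more ball lands in a colour already at 4, so 33 draws are enough and 32 are not.

33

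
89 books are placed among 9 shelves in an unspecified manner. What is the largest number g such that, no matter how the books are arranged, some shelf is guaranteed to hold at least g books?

By pigeonhole, the 9 shelves are the holes and the 89 books are the pigeons.
If every shelf held at most 9 books, the total would be at most 9 × 9 = 81, which is less than 89.
So some shelf holds at least ⌈89/9⌉ = 10 books.

10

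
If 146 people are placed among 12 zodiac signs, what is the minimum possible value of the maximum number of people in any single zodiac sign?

By pigeonhole, the 12 zodiac signs are the holes and the 146 people are the pigeons.
If every zodiac sign held at most 12 people, the total would be at most 12 × 12 = 144, which is less than 146.
So some zodiac sign holds at least ⌈146/12⌉ = 13 people.

13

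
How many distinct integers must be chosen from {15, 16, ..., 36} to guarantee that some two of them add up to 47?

A set avoiding the sum 47 can contain at most one of each pair {x, 47−x}, plus the 4 elements whose complement lies outside the range.
The integers 24, …, 36 (13 of them) are such a set: any two sum to at least 24+25 = 49 > 47.
Any 14th integer completes one of the 9 pairs, so 14 choices force a sum of 47.

14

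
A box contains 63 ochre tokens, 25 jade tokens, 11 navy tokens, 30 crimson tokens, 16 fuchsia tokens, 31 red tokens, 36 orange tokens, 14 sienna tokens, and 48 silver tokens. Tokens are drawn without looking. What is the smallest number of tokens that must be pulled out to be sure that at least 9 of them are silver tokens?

In the worst case for collecting silver tokens, every non-silver token comes out first.
There are 63 + 25 + 11 + 30 + 16 + 31 + 36 + 14 = 226 non-silver tokens altogether.
After those, each further token must be silver, so 226 + 9 = 235 draws guarantee 9 silver tokens.

235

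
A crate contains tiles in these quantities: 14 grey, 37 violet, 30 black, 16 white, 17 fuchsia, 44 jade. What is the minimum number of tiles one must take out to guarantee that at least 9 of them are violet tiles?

130

In the worst case for collecting violet tiles, every non-violet tile comes out first.
There are 14 + 30 + 16 + 17 + 44 = 121 non-violet tiles altogether.
After those, each further tile must be violet, so 121 + 9 = 130 draws guarantee 9 violet tiles.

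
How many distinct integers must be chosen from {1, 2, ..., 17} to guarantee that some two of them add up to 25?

13

Two chosen integers sum to 25 exactly when both halves of some pair {x, 25−x} with 8 ≤ x ≤ 25−x ≤ 17 are chosen — 5 such pairs.
The remaining 7 elements (those with no distinct partner in range) can never complete a 25-sum, so the worst case takes all of them and one from each pair: 7 + 5 = 12.
By pigeonhole, the 13th integer has to be the second member of some pair, so 12 + 1 = 13.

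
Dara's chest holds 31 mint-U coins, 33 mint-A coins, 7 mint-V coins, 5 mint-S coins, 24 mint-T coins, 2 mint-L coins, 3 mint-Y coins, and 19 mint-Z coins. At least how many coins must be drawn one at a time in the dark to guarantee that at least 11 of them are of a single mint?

Put each drawn coin into a box by mint. The largest draw with every box below 11 takes min(count, 10) from each mint; mints with fewer than 10 contribute all they have.
Σ min(cᵢ, 10) = 10 + 10 + 7 + 5 + 10 + 2 + 3 + 10 = 57.
Draw number 57 + 1 = 58 must push one box to 11.

58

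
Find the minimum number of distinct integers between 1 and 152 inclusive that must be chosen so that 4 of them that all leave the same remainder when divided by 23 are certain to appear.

70

The 23 residue classes mod 23 are the pigeonholes.
With 69 integers one could put 3 in each residue class and have no class reach 4.
The 70th integer pushes some class to 4, so 23·3 + 1 = 70.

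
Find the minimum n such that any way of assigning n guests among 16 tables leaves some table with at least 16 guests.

With 240 guests one could put exactly 15 in each of the 16 tables, and no table would reach 16.
One more guest must land in a table that already has 15, giving it 16.
So 16 × 15 + 1 = 241 guests are required.

241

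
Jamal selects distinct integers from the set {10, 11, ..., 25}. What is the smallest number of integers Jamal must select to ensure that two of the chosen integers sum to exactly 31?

11

A set avoiding the sum 31 can contain at most one of each pair {x, 31−x}, plus the 4 elements whose complement lies outside the range.
The integers 16, …, 25 (10 of them) are such a set: any two sum to at least 16+17 = 33 > 31.
By the pigeonhole principle, any 11th integer completes one of the 6 pairs, so 11 choices force a sum of 31.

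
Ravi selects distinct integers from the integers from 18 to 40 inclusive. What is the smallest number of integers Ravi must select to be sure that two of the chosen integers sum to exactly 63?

A set avoiding the sum 63 can contain at most one of each pair {x, 63−x}, plus the 5 elements whose complement lies outside the range.
The integers 18, …, 31 (14 of them) are such a set: any two sum to at least 18+19 = 37 and at most 30+31 = 61 < 63.
Any 15th integer completes one of the 9 pairs, so 15 choices force a sum of 63.

15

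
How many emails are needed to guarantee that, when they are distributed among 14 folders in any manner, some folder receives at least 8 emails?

99

With 98 emails one could put exactly 7 in each of the 14 folders, and no folder would reach 8.
By the pigeonhole principle, one more email must land in a folder that already has 7, giving it 8.
So 14 × 7 + 1 = 99 emails are required.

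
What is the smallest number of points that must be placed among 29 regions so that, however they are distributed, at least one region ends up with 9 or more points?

233

With 232 points one could put exactly 8 in each of the 29 regions, and no region would reach 9.
Pigeonhole: one more point must land in a region that already has 8, giving it 9.
So 29 × 8 + 1 = 233 points are required.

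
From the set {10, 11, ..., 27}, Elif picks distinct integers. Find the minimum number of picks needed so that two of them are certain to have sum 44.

14

A set avoiding the sum 44 can contain at most one of each pair {x, 44−x}, plus the 8 elements whose complement lies outside the range or equal to its own complement.
The integers 10, …, 22 (13 of them) are such a set: any two sum to at least 10+11 = 21 and at most 21+22 = 43 < 44.
Any 14th integer completes one of the 5 pairs, so 14 choices force a sum of 44.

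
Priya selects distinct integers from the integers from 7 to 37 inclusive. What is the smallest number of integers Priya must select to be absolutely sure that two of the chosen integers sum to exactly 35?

A set avoiding the sum 35 can contain at most one of each pair {x, 35−x}, plus the 9 elements whose complement lies outside the range.
The integers 18, …, 37 (20 of them) are such a set: any two sum to at least 18+19 = 37 > 35.
Any 21st integer completes one of the 11 pairs, so 21 choices force a sum of 35.

21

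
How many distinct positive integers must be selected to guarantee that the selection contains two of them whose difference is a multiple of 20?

Integers whose pairwise differences are multiples of 20 are exactly those sharing a remainder mod 20. By the pigeonhole principle, the 20 residue classes mod 20 are the pigeonholes.
With 20 integers one could put 1 in each residue class and have no class reach 2.
The 21st integer pushes some class to 2, so 20·1 + 1 = 21.

21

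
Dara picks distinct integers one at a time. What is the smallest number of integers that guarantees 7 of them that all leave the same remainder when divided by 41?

By pigeonhole, the 41 residue classes mod 41 are the pigeonholes.
With 246 integers one could put 6 in each residue class and have no class reach 7.
The 247th integer pushes some class to 7, so 41·6 + 1 = 247.

247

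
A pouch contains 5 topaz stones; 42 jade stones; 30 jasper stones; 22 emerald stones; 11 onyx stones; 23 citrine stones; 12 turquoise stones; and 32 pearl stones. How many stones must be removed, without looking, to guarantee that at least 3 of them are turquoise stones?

In the worst case for collecting turquoise stones, every non-turquoise stone comes out first.
There are 5 + 42 + 30 + 22 + 11 + 23 + 32 = 165 non-turquoise stones altogether.
After those, each further stone must be turquoise, so 165 + 3 = 168 draws guarantee 3 turquoise stones.

168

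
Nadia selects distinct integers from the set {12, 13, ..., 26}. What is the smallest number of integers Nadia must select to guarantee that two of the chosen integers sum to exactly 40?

Group the elements by complementary pair {x, 40−x}: {14,26}, {15,25}, {16,24}, …, giving 6 two-element pairs, the single value 20 (it cannot pair with itself since the integers are distinct), and 2 integers whose partner 40−x falls outside [12,26].
Pigeonhole: treating each of those 9 groups as a pigeonhole, one can pick one integer per group — 9 integers — with no two summing to 40.
The 10th integer lands in an occupied pair, forcing a sum of 40.

10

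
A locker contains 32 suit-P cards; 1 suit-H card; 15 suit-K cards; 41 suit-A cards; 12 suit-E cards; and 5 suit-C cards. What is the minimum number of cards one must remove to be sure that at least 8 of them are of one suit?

An adversary could hand out at most 7 cards per suit (suit-H, suit-C run out sooner): 7 + 1 + 7 + 7 + 7 + 5 = 34 cards and still no suit has 8.
One more card lands in a suit already at 7, so 35 draws are enough and 34 are not.

35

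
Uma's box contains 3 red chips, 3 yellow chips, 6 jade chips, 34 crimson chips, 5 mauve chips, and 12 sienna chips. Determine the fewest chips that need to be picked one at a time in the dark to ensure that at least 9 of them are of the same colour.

The 6 colours are the holes; the chips drawn are the pigeons.
To avoid 9 of any one colour, the worst case takes at most 8 of each colour, or every chip of a colour that has fewer than 8.
That gives 3 + 3 + 6 + 8 + 5 + 8 = 33 chips with no colour reaching 9.
The next chip forces some colour to 9, so 33 + 1 = 34.

34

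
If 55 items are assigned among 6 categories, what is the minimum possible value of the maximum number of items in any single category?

10

Pigeonhole: the 6 categories are the holes and the 55 items are the pigeons.
If every category held at most 9 items, the total would be at most 6 × 9 = 54, which is less than 55.
So some category holds at least ⌈55/6⌉ = 10 items.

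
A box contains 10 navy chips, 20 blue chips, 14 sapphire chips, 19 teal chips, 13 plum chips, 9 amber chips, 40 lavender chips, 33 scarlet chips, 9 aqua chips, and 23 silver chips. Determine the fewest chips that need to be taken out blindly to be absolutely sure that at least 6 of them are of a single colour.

51

By the pigeonhole principle, put each drawn chip into a box by colour. The largest draw with every box below 6 takes min(count, 5) from each colour.
Σ min(cᵢ, 5) = 5 + 5 + 5 + 5 + 5 + 5 + 5 + 5 + 5 + 5 = 50.
Draw number 50 + 1 = 51 must push one box to 6.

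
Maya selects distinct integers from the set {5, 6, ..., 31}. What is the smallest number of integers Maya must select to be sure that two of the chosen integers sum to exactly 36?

Two chosen integers sum to 36 exactly when both halves of some pair {x, 36−x} with 5 ≤ x ≤ 36−x ≤ 31 are chosen — 13 such pairs.
The remaining 1 element (those with no distinct partner in range) can never complete a 36-sum, so the worst case takes all of them and one from each pair: 1 + 13 = 14.
Pigeonhole: the 15th integer has to be the second member of some pair, so 14 + 1 = 15.

15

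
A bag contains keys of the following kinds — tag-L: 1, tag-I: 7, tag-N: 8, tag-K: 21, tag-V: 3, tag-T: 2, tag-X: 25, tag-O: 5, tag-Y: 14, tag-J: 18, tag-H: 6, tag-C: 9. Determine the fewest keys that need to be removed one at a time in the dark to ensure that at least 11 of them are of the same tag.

By the pigeonhole principle, put each drawn key into a box by tag. The largest draw with every box below 11 takes min(count, 10) from each tag; tags with fewer than 10 contribute all they have.
Σ min(cᵢ, 10) = 1 + 7 + 8 + 10 + 3 + 2 + 10 + 5 + 10 + 10 + 6 + 9 = 81.
Draw number 81 + 1 = 82 must push one box to 11.

82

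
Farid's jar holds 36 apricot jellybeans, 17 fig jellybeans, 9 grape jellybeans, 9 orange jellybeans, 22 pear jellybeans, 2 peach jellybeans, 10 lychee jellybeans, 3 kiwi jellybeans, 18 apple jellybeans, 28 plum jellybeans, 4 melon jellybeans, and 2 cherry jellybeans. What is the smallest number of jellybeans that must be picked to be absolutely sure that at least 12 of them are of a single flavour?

An adversary could hand out at most 11 jellybeans per flavour (7 flavours run out sooner): 11 + 11 + 9 + 9 + 11 + 2 + 10 + 3 + 11 + 11 + 4 + 2 = 94 jellybeans and still no flavour has 12.
One more jellybean lands in a flavour already at 11, so 95 draws are enough and 94 are not.

95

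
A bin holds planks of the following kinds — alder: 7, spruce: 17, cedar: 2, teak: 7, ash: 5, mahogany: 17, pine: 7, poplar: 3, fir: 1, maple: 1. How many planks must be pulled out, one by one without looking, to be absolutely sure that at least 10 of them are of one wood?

52

The 10 woods are the holes; the planks drawn are the pigeons.
To avoid 10 of any one wood, the worst case takes at most 9 of each wood, or every plank of a wood that has fewer than 9.
That gives 7 + 9 + 2 + 7 + 5 + 9 + 7 + 3 + 1 + 1 = 51 planks with no wood reaching 10.
The next plank forces some wood to 10, so 51 + 1 = 52.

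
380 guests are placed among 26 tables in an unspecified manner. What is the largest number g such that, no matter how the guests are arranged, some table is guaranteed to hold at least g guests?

15

Pigeonhole: the 26 tables are the holes and the 380 guests are the pigeons.
If every table held at most 14 guests, the total would be at most 26 × 14 = 364, which is less than 380.
So some table holds at least ⌈380/26⌉ = 15 guests.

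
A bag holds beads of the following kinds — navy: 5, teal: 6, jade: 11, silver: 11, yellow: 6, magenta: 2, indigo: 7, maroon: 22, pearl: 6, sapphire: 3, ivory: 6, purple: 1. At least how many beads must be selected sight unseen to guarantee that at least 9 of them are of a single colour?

By pigeonhole, put each drawn bead into a box by colour. The largest draw with every box below 9 takes min(count, 8) from each colour; colours with fewer than 8 contribute all they have.
Σ min(cᵢ, 8) = 5 + 6 + 8 + 8 + 6 + 2 + 7 + 8 + 6 + 3 + 6 + 1 = 66.
Draw number 66 + 1 = 67 must push one box to 9.

67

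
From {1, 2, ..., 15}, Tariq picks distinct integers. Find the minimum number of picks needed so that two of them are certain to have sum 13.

10

A set avoiding the sum 13 can contain at most one of each pair {x, 13−x}, plus the 3 elements whose complement lies outside the range.
The integers 7, …, 15 (9 of them) are such a set: any two sum to at least 7+8 = 15 > 13.
Pigeonhole: any 10th integer completes one of the 6 pairs, so 10 choices force a sum of 13.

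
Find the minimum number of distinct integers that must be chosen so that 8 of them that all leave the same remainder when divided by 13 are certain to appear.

92

The 13 residue classes mod 13 are the pigeonholes.
With 91 integers one could put 7 in each residue class and have no class reach 8.
The 92nd integer pushes some class to 8, so 13·7 + 1 = 92.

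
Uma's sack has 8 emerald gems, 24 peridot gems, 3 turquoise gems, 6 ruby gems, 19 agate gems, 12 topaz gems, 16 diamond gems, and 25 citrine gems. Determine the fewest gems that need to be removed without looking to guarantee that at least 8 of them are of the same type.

52

Pigeonhole: the 8 types are the holes; the gems drawn are the pigeons.
To avoid 8 of any one type, the worst case takes at most 7 of each type, or every gem of a type that has fewer than 7.
That gives 7 + 7 + 3 + 6 + 7 + 7 + 7 + 7 = 51 gems with no type reaching 8.
The next gem forces some type to 8, so 51 + 1 = 52.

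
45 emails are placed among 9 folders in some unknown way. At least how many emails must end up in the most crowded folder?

5

By pigeonhole, the 9 folders are the holes and the 45 emails are the pigeons.
If every folder held at most 4 emails, the total would be at most 9 × 4 = 36, which is less than 45.
So some folder holds at least ⌈45/9⌉ = 5 emails.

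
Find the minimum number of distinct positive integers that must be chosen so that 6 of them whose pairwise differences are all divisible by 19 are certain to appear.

96

Integers whose pairwise differences are multiples of 19 are exactly those sharing a remainder mod 19. By the pigeonhole principle, the 19 residue classes mod 19 are the pigeonholes.
With 95 integers one could put 5 in each residue class and have no class reach 6.
The 96th integer pushes some class to 6, so 19·5 + 1 = 96.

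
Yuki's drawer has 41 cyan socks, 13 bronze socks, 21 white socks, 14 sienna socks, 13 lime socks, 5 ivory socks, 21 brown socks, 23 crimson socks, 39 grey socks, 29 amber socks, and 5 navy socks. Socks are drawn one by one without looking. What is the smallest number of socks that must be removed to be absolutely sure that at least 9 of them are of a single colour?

The 11 colours are the holes; the socks drawn are the pigeons.
To avoid 9 of any one colour, the worst case takes at most 8 of each colour, or every sock of a colour that has fewer than 8.
That gives 8 + 8 + 8 + 8 + 8 + 5 + 8 + 8 + 8 + 8 + 5 = 82 socks with no colour reaching 9.
The next sock forces some colour to 9, so 82 + 1 = 83.

83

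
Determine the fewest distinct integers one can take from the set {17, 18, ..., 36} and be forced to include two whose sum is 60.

Group the elements by complementary pair {x, 60−x}: {24,36}, {25,35}, {26,34}, …, giving 6 two-element pairs; the single value 30 (it cannot pair with itself since the integers are distinct); and 7 integers whose partner 60−x falls outside [17,36].
Treating each of those 14 groups as a pigeonhole, one can pick one integer per group — 14 integers — with no two summing to 60.
The 15th integer lands in an occupied pair, forcing a sum of 60.

15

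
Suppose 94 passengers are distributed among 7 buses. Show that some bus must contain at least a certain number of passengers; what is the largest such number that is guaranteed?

14

Pigeonhole: the 7 buses are the holes and the 94 passengers are the pigeons.
If every bus held at most 13 passengers, the total would be at most 7 × 13 = 91, which is less than 94.
So some bus holds at least ⌈94/7⌉ = 14 passengers.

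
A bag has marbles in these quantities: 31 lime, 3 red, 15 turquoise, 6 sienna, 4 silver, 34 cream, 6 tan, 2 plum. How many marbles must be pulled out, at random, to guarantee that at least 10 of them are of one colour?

An adversary could hand out at most 9 marbles per colour (5 colours run out sooner): 9 + 3 + 9 + 6 + 4 + 9 + 6 + 2 = 48 marbles and still no colour has 10.
One more marble lands in a colour already at 9, so 49 draws are enough and 48 are not.

49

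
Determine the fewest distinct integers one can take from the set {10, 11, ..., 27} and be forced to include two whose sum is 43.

Group the elements by complementary pair {x, 43−x}: {16,27}, {17,26}, {18,25}, …, giving 6 two-element pairs and 6 integers whose partner 43−x falls outside [10,27].
Pigeonhole: treating each of those 12 groups as a pigeonhole, one can pick one integer per group — 12 integers — with no two summing to 43.
The 13th integer lands in an occupied pair, forcing a sum of 43.

13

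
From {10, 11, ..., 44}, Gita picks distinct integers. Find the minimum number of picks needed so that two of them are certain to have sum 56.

20

A set avoiding the sum 56 can contain at most one of each pair {x, 56−x}, plus the 3 elements whose complement lies outside the range or equal to its own complement.
The integers 10, …, 28 (19 of them) are such a set: any two sum to at least 10+11 = 21 and at most 27+28 = 55 < 56.
Any 20th integer completes one of the 16 pairs, so 20 choices force a sum of 56.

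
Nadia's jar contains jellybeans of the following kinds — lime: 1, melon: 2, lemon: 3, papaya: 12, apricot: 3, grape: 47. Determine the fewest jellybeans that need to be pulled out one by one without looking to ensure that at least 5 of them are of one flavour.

18

By the pigeonhole principle, put each drawn jellybean into a box by flavour. The largest draw with every box below 5 takes min(count, 4) from each flavour; flavours with fewer than 4 contribute all they have.
Σ min(cᵢ, 4) = 1 + 2 + 3 + 4 + 3 + 4 = 17.
Draw number 17 + 1 = 18 must push one box to 5.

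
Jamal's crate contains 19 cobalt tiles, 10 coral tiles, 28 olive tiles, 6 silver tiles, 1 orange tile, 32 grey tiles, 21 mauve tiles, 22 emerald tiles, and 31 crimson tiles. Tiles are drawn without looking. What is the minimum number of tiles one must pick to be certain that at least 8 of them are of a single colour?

57

An adversary could hand out at most 7 tiles per colour (silver, orange run out sooner): 7 + 7 + 7 + 6 + 1 + 7 + 7 + 7 + 7 = 56 tiles and still no colour has 8.
By the pigeonhole principle, one more tile lands in a colour already at 7, so 57 draws are enough and 56 are not.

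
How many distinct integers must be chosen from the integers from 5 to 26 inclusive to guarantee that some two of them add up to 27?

A set avoiding the sum 27 can contain at most one of each pair {x, 27−x}, plus the 4 elements whose complement lies outside the range.
The integers 14, …, 26 (13 of them) are such a set: any two sum to at least 14+15 = 29 > 27.
Pigeonhole: any 14th integer completes one of the 9 pairs, so 14 choices force a sum of 27.

14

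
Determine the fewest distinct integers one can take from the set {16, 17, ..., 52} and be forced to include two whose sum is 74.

Group the elements by complementary pair {x, 74−x}: {22,52}, {23,51}, {24,50}, …, giving 15 two-element pairs, the single value 37 (it cannot pair with itself since the integers are distinct), and 6 integers whose partner 74−x falls outside [16,52].
Treating each of those 22 groups as a pigeonhole, one can pick one integer per group — 22 integers — with no two summing to 74.
The 23rd integer lands in an occupied pair, forcing a sum of 74.

23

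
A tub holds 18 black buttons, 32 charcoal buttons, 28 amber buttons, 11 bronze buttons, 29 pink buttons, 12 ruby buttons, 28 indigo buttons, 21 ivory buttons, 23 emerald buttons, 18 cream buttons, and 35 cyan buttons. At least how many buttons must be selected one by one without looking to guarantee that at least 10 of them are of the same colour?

100

By the pigeonhole principle, the 11 colours are the holes; the buttons drawn are the pigeons.
To avoid 10 of any one colour, the worst case takes at most 9 of each colour.
That gives 9 + 9 + 9 + 9 + 9 + 9 + 9 + 9 + 9 + 9 + 9 = 99 buttons with no colour reaching 10.
The next button forces some colour to 10, so 99 + 1 = 100.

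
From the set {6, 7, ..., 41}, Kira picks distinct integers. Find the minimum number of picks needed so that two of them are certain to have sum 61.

26

Group the elements by complementary pair {x, 61−x}: {20,41}, {21,40}, {22,39}, …, giving 11 two-element pairs and 14 integers whose partner 61−x falls outside [6,41].
By the pigeonhole principle, treating each of those 25 groups as a pigeonhole, one can pick one integer per group — 25 integers — with no two summing to 61.
The 26th integer lands in an occupied pair, forcing a sum of 61.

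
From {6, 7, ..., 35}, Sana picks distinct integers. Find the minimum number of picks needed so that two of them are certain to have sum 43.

Group the elements by complementary pair {x, 43−x}: {8,35}, {9,34}, {10,33}, …, giving 14 two-element pairs and 2 integers whose partner 43−x falls outside [6,35].
By pigeonhole, treating each of those 16 groups as a pigeonhole, one can pick one integer per group — 16 integers — with no two summing to 43.
The 17th integer lands in an occupied pair, forcing a sum of 43.

17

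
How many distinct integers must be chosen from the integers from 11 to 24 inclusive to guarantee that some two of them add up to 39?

10

Two chosen integers sum to 39 exactly when both halves of some pair {x, 39−x} with 15 ≤ x ≤ 39−x ≤ 24 are chosen — 5 such pairs.
The remaining 4 elements (those with no distinct partner in range) can never complete a 39-sum, so the worst case takes all of them and one from each pair: 4 + 5 = 9.
Pigeonhole: the 10th integer has to be the second member of some pair, so 9 + 1 = 10.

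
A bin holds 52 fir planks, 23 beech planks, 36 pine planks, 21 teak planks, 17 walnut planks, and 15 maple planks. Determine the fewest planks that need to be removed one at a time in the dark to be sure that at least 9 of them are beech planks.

In the worst case for collecting beech planks, every non-beech plank comes out first.
There are 52 + 36 + 21 + 17 + 15 = 141 non-beech planks altogether.
After those, each further plank must be beech, so 141 + 9 = 150 draws guarantee 9 beech planks.

150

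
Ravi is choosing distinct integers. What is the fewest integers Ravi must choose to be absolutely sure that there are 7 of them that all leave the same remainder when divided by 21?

By the pigeonhole principle, the 21 residue classes mod 21 are the pigeonholes.
With 126 integers one could put 6 in each residue class and have no class reach 7.
The 127th integer pushes some class to 7, so 21·6 + 1 = 127.

127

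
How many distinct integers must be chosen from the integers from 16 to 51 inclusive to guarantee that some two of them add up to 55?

Group the elements by complementary pair {x, 55−x}: {16,39}, {17,38}, {18,37}, …, giving 12 two-element pairs and 12 integers whose partner 55−x falls outside [16,51].
Treating each of those 24 groups as a pigeonhole, one can pick one integer per group — 24 integers — with no two summing to 55.
The 25th integer lands in an occupied pair, forcing a sum of 55.

25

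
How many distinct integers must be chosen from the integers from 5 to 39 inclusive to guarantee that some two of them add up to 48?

Group the elements by complementary pair {x, 48−x}: {9,39}, {10,38}, {11,37}, …, giving 15 two-element pairs, the single value 24 (it cannot pair with itself since the integers are distinct), and 4 integers whose partner 48−x falls outside [5,39].
By the pigeonhole principle, treating each of those 20 groups as a pigeonhole, one can pick one integer per group — 20 integers — with no two summing to 48.
The 21st integer lands in an occupied pair, forcing a sum of 48.

21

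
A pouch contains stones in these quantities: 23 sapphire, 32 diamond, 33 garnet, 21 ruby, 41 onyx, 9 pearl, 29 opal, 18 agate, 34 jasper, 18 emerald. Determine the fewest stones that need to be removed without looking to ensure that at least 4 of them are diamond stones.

In the worst case for collecting diamond stones, every non-diamond stone comes out first.
There are 23 + 33 + 21 + 41 + 9 + 29 + 18 + 34 + 18 = 226 non-diamond stones altogether.
After those, each further stone must be diamond, so 226 + 4 = 230 draws guarantee 4 diamond stones.

230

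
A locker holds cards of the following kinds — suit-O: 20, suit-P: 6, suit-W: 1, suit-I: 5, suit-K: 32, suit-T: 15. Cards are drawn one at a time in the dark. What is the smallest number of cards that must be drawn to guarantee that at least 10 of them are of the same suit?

40

Put each drawn card into a box by suit. The largest draw with every box below 10 takes min(count, 9) from each suit; suits with fewer than 9 contribute all they have.
Σ min(cᵢ, 9) = 9 + 6 + 1 + 5 + 9 + 9 = 39.
Draw number 39 + 1 = 40 must push one box to 10.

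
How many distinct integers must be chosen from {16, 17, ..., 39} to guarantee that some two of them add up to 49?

16

A set avoiding the sum 49 can contain at most one of each pair {x, 49−x}, plus the 6 elements whose complement lies outside the range.
The integers 25, …, 39 (15 of them) are such a set: any two sum to at least 25+26 = 51 > 49.
Any 16th integer completes one of the 9 pairs, so 16 choices force a sum of 49.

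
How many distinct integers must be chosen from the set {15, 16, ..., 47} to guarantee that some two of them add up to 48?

25

Two chosen integers sum to 48 exactly when both halves of some pair {x, 48−x} with 15 ≤ x ≤ 48−x ≤ 33 are chosen — 9 such pairs.
The remaining 15 elements (those with no distinct partner in range) can never complete a 48-sum, so the worst case takes all of them and one from each pair: 15 + 9 = 24.
By the pigeonhole principle, the 25th integer has to be the second member of some pair, so 24 + 1 = 25.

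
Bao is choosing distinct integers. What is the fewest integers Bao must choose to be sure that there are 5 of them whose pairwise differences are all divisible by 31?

Integers whose pairwise differences are multiples of 31 are exactly those sharing a remainder mod 31. Pigeonhole: the 31 residue classes mod 31 are the pigeonholes.
With 124 integers one could put 4 in each residue class and have no class reach 5.
The 125th integer pushes some class to 5, so 31·4 + 1 = 125.

125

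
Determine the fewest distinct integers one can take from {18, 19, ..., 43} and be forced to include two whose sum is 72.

20

Two chosen integers sum to 72 exactly when both halves of some pair {x, 72−x} with 29 ≤ x ≤ 72−x ≤ 43 are chosen — 7 such pairs.
The remaining 12 elements (those with no distinct partner in range) can never complete a 72-sum, so the worst case takes all of them and one from each pair: 12 + 7 = 19.
Pigeonhole: the 20th integer has to be the second member of some pair, so 19 + 1 = 20.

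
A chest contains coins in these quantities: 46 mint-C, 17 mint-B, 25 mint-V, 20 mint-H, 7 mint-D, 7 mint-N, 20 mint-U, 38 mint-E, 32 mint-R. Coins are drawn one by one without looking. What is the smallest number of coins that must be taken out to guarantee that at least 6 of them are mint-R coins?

In the worst case for collecting mint-R coins, every non-mint-R coin comes out first.
There are 46 + 17 + 25 + 20 + 7 + 7 + 20 + 38 = 180 non-mint-R coins altogether.
After those, each further coin must be mint-R, so 180 + 6 = 186 draws guarantee 6 mint-R coins.

186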